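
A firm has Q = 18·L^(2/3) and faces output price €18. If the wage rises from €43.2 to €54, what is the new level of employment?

From P·MP_L = w with MP_L = 12·L^(-1/3), the labor demand is L(w) = (216/w)^(3).
At w = 43.2: L = 125. At w = 54: L = 64.

L* = 64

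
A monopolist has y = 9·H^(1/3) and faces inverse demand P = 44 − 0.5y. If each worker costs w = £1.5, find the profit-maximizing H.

H* = 64

Marginal revenue from the inverse demand is MR = 44 − y.
The marginal product is MP_H = 3·H^(-2/3).
A monopolist hires until marginal revenue product equals the wage: MR·MP_H = w.
At H, y = 9·H^(1/3). Substituting and solving: (44 − 9·H^(1/3))·3·H^(-2/3) = 1.5 gives H = 64.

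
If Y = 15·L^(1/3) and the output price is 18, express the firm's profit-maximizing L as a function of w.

L(w) = (90/w)^(3/2)

MP_L = (1/3)·15·L^(-2/3) = 5·L^(-2/3).
Setting P·MP_L = w: 90·L^(-2/3) = w.
Solving for L: L^(-2/3) = w/90, so L = (90/w)^(3/2).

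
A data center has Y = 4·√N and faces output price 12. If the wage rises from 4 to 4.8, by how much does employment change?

From P·MP_N = w with MP_N = 2·N^(-1/2), the labor demand is N(w) = (24/w)^(2).
At w = 4: N = 36. At w = 4.8: N = 25.
ΔN = 25 − 36 = -11.

ΔN = -11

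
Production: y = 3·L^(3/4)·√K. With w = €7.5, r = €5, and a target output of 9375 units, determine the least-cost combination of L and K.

Cost minimization requires the marginal rate of technical substitution to equal the input-price ratio: MP_L/MP_K = w/r.
Here MP_L/MP_K = (3/4)·(K/L)/(1/2) = 1.5·(K/L). Setting this equal to 7.5/5 = 1.5 gives K = L.
Substituting into y = 9375: 3·L^(3/4)·(L)^(1/2) = 9375.
Solving, L = 625 and K = 625.

L* = 625, K* = 625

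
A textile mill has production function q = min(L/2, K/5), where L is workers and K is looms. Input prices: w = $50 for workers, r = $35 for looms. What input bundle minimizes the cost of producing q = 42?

L* = 84, K* = 210

With a fixed-proportions technology, the cost-minimizing bundle uses no slack in either input: L/2 = K/5 = q.
So L = 2·42 = 84 and K = 5·42 = 210.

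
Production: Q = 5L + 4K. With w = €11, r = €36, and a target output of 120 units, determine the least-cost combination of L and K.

The inputs are perfect substitutes, so the firm uses whichever has the lower cost per unit of output.
Cost per unit of output via L is w/5 = 2.2; via K it is r/4 = 9. L is cheaper.
Producing Q = 120 with L alone: L = 24, K = 0.

L* = 24, K* = 0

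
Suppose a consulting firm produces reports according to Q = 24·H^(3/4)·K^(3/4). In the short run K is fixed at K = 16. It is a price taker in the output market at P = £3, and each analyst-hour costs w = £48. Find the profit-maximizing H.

H* = 6561

With K = 16, MP_H = (3/4)·24·H^(-1/4)·16^(3/4) = 144·H^(-1/4).
Profit maximization for a price taker requires P·MP_H = w: 3·144·H^(-1/4) = 48.
So H^(-1/4) = 1/9, which gives H = 6561.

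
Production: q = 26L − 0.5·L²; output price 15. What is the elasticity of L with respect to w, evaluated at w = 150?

ε = -0.625

From P·MP_L = w with MP_L = 26 − L, labor demand is L(w) = 26 − w/15.
dL/dw = −1/(15) = -1/15.
At w = 150, L = 16, so ε = (dL/dw)·(w/L) = (-1/15)·(150/16) = -0.625.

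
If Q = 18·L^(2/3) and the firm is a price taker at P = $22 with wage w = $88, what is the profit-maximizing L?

MP_L = (2/3)·18·L^(-1/3) = 12·L^(-1/3).
Profit maximization for a price taker requires P·MP_L = w: 22·12·L^(-1/3) = 88.
So L^(-1/3) = 1/3, which gives L = 27.

L* = 27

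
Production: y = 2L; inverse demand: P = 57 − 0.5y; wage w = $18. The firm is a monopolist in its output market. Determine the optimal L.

Marginal revenue from the inverse demand is MR = 57 − y.
The marginal product is MP_L = 2.
A monopolist hires until marginal revenue product equals the wage: MR·MP_L = w.
(57 − 2L)·2 = 18, so L = 24.

L* = 24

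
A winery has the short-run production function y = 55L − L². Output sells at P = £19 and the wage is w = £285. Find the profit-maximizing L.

L* = 20

The marginal product of L is MP_L = 55 − 2L.
A price-taking firm hires until the value of the marginal product equals the wage: P·MP_L = w, so 19·(55 − 2L) = 285.
Then 55 − 2L = 15, giving L = 20.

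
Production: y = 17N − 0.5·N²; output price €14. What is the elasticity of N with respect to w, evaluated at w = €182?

ε = -3.25

From P·MP_N = w with MP_N = 17 − N, labor demand is N(w) = 17 − w/14.
dN/dw = −1/(14) = -1/14.
At w = 182, N = 4, so ε = (dN/dw)·(w/N) = (-1/14)·(182/4) = -3.25.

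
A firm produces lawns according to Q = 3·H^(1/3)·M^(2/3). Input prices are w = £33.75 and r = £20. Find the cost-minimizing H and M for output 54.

H* = 8, M* = 27

Cost minimization requires the marginal rate of technical substitution to equal the input-price ratio: MP_H/MP_M = w/r.
Here MP_H/MP_M = (1/3)·(M/H)/(2/3) = 0.5·(M/H). Setting this equal to 33.75/20 = 1.6875 gives M = 3.375H.
Substituting into Q = 54: 3·H^(1/3)·(3.375H)^(2/3) = 54.
Solving, H = 8 and M = 27.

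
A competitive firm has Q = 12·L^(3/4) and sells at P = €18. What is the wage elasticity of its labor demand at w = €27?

ε = -4

MP_L = (3/4)·12·L^(-1/4), so P·MP_L = w gives 162·L^(-1/4) = w.
Solving, L(w) = (162/w)^(4). This is a constant-elasticity form: L ∝ w^(−4), so ε = −4.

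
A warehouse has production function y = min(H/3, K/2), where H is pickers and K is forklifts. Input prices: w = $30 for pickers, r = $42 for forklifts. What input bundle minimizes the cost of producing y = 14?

H* = 42, K* = 28

With a fixed-proportions technology, the cost-minimizing bundle uses no slack in either input: H/3 = K/2 = y.
So H = 3·14 = 42 and K = 2·14 = 28.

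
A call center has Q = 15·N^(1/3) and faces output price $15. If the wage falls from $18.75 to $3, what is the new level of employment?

From P·MP_N = w with MP_N = 5·N^(-2/3), the labor demand is N(w) = (75/w)^(3/2).
At w = 18.75: N = 8. At w = 3: N = 125.

N* = 125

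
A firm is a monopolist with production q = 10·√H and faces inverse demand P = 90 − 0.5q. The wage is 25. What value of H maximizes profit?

H* = 36

Marginal revenue from the inverse demand is MR = 90 − q.
The marginal product is MP_H = 5·H^(-1/2).
A monopolist hires until marginal revenue product equals the wage: MR·MP_H = w.
At H, q = 10·√H. Substituting and solving: (90 − 10·√H)·5·H^(-1/2) = 25 gives H = 36.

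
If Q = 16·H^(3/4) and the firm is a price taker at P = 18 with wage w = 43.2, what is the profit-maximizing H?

H* = 625

MP_H = (3/4)·16·H^(-1/4) = 12·H^(-1/4).
Profit maximization for a price taker requires P·MP_H = w: 18·12·H^(-1/4) = 43.2.
So H^(-1/4) = 0.2, which gives H = 625.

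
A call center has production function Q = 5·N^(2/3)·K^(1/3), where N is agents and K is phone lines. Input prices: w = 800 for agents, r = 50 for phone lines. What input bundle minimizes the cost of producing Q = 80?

N* = 8, K* = 64

Cost minimization requires the marginal rate of technical substitution to equal the input-price ratio: MP_N/MP_K = w/r.
Here MP_N/MP_K = (2/3)·(K/N)/(1/3) = 2·(K/N). Setting this equal to 800/50 = 16 gives K = 8N.
Substituting into Q = 80: 5·N^(2/3)·(8N)^(1/3) = 80.
Solving, N = 8 and K = 64.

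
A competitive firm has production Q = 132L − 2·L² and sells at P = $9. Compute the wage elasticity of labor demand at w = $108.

ε = -0.1

From P·MP_L = w with MP_L = 132 − 4L, labor demand is L(w) = (132 − w/9)/4.
dL/dw = −1/(36) = -1/36.
At w = 108, L = 30, so ε = (dL/dw)·(w/L) = (-1/36)·(108/30) = -0.1.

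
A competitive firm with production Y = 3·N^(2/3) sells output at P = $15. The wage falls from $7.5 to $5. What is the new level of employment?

N* = 216

From P·MP_N = w with MP_N = 2·N^(-1/3), the labor demand is N(w) = (30/w)^(3).
At w = 7.5: N = 64. At w = 5: N = 216.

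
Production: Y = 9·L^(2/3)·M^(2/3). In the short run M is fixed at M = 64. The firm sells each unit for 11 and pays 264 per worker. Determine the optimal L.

L* = 64

With M = 64, MP_L = (2/3)·9·L^(-1/3)·64^(2/3) = 96·L^(-1/3).
Profit maximization for a price taker requires P·MP_L = w: 11·96·L^(-1/3) = 264.
So L^(-1/3) = 0.25, which gives L = 64.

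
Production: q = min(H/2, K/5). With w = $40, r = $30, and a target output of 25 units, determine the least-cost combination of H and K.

With a fixed-proportions technology, the cost-minimizing bundle uses no slack in either input: H/2 = K/5 = q.
So H = 2·25 = 50 and K = 5·25 = 125.

H* = 50, K* = 125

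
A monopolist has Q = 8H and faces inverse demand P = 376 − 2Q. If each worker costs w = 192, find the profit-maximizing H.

Marginal revenue from the inverse demand is MR = 376 − 4Q.
The marginal product is MP_H = 8.
A monopolist hires until marginal revenue product equals the wage: MR·MP_H = w.
(376 − 32H)·8 = 192, so H = 11.

H* = 11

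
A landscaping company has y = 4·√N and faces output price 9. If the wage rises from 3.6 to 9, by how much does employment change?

ΔN = -21

From P·MP_N = w with MP_N = 2·N^(-1/2), the labor demand is N(w) = (18/w)^(2).
At w = 3.6: N = 25. At w = 9: N = 4.
ΔN = 4 − 25 = -21.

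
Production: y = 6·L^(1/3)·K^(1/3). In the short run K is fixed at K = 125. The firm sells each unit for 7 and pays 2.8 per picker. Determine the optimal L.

L* = 125

With K = 125, MP_L = (1/3)·6·L^(-2/3)·125^(1/3) = 10·L^(-2/3).
Profit maximization for a price taker requires P·MP_L = w: 7·10·L^(-2/3) = 2.8.
So L^(-2/3) = 0.04, which gives L = 125.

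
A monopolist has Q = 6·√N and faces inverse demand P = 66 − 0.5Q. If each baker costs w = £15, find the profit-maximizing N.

Marginal revenue from the inverse demand is MR = 66 − Q.
The marginal product is MP_N = 3·N^(-1/2).
A monopolist hires until marginal revenue product equals the wage: MR·MP_N = w.
At N, Q = 6·√N. Substituting and solving: (66 − 6·√N)·3·N^(-1/2) = 15 gives N = 36.

N* = 36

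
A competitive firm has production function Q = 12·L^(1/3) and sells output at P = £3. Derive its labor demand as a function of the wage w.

L(w) = (12/w)^(3/2)

MP_L = (1/3)·12·L^(-2/3) = 4·L^(-2/3).
Setting P·MP_L = w: 12·L^(-2/3) = w.
Solving for L: L^(-2/3) = w/12, so L = (12/w)^(3/2).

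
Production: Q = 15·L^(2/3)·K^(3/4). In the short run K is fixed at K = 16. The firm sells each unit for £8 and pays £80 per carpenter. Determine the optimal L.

With K = 16, MP_L = (2/3)·15·L^(-1/3)·16^(3/4) = 80·L^(-1/3).
Profit maximization for a price taker requires P·MP_L = w: 8·80·L^(-1/3) = 80.
So L^(-1/3) = 0.125, which gives L = 512.

L* = 512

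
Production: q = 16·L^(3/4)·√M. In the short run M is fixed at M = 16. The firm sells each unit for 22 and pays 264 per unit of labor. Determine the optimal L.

With M = 16, MP_L = (3/4)·16·L^(-1/4)·16^(1/2) = 48·L^(-1/4).
Profit maximization for a price taker requires P·MP_L = w: 22·48·L^(-1/4) = 264.
So L^(-1/4) = 0.25, which gives L = 256.

L* = 256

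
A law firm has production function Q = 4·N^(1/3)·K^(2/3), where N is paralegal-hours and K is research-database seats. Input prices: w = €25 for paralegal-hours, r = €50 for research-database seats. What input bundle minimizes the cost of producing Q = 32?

Cost minimization requires the marginal rate of technical substitution to equal the input-price ratio: MP_N/MP_K = w/r.
Here MP_N/MP_K = (1/3)·(K/N)/(2/3) = 0.5·(K/N). Setting this equal to 25/50 = 0.5 gives K = N.
Substituting into Q = 32: 4·N^(1/3)·(N)^(2/3) = 32.
Solving, N = 8 and K = 8.

N* = 8, K* = 8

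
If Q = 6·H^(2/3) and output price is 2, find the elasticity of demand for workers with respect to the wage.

ε = -3

MP_H = (2/3)·6·H^(-1/3), so P·MP_H = w gives 8·H^(-1/3) = w.
Solving, H(w) = (8/w)^(3). This is a constant-elasticity form: H ∝ w^(−3), so ε = −3.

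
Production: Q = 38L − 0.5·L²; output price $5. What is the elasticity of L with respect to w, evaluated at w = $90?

ε = -0.9

From P·MP_L = w with MP_L = 38 − L, labor demand is L(w) = 38 − w/5.
dL/dw = −1/(5) = -0.2.
At w = 90, L = 20, so ε = (dL/dw)·(w/L) = (-0.2)·(90/20) = -0.9.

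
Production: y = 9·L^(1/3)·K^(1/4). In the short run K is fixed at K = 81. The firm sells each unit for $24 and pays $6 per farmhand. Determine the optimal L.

L* = 216

With K = 81, MP_L = (1/3)·9·L^(-2/3)·81^(1/4) = 9·L^(-2/3).
Profit maximization for a price taker requires P·MP_L = w: 24·9·L^(-2/3) = 6.
So L^(-2/3) = 1/36, which gives L = 216.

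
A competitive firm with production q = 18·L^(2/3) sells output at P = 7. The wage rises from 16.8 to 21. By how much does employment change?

ΔL = -61

From P·MP_L = w with MP_L = 12·L^(-1/3), the labor demand is L(w) = (84/w)^(3).
At w = 16.8: L = 125. At w = 21: L = 64.
ΔL = 64 − 125 = -61.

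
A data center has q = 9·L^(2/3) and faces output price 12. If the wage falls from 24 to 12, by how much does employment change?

ΔL = 189

From P·MP_L = w with MP_L = 6·L^(-1/3), the labor demand is L(w) = (72/w)^(3).
At w = 24: L = 27. At w = 12: L = 216.
ΔL = 216 − 27 = 189.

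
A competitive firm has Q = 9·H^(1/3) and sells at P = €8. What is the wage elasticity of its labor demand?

ε = -1.5

MP_H = (1/3)·9·H^(-2/3), so P·MP_H = w gives 24·H^(-2/3) = w.
Solving, H(w) = (24/w)^(3/2). This is a constant-elasticity form: H ∝ w^(−3/2), so ε = −3/2.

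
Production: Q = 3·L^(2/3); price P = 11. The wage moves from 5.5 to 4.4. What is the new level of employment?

L* = 125

From P·MP_L = w with MP_L = 2·L^(-1/3), the labor demand is L(w) = (22/w)^(3).
At w = 5.5: L = 64. At w = 4.4: L = 125.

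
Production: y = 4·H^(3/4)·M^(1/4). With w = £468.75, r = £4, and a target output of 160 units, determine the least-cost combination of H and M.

Cost minimization requires the marginal rate of technical substitution to equal the input-price ratio: MP_H/MP_M = w/r.
Here MP_H/MP_M = (3/4)·(M/H)/(1/4) = 3·(M/H). Setting this equal to 468.75/4 = 117.1875 gives M = 39.0625H.
Substituting into y = 160: 4·H^(3/4)·(39.0625H)^(1/4) = 160.
Solving, H = 16 and M = 625.

H* = 16, M* = 625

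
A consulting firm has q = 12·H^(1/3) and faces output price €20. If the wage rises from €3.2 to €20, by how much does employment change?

From P·MP_H = w with MP_H = 4·H^(-2/3), the labor demand is H(w) = (80/w)^(3/2).
At w = 3.2: H = 125. At w = 20: H = 8.
ΔH = 8 − 125 = -117.

ΔH = -117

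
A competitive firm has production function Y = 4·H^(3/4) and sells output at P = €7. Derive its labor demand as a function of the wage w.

MP_H = (3/4)·4·H^(-1/4) = 3·H^(-1/4).
Setting P·MP_H = w: 21·H^(-1/4) = w.
Solving for H: H^(-1/4) = w/21, so H = (21/w)^(4).

H(w) = 194481/w^(4)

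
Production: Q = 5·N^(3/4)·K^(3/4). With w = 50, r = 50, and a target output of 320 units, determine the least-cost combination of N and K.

Cost minimization requires the marginal rate of technical substitution to equal the input-price ratio: MP_N/MP_K = w/r.
Here MP_N/MP_K = (3/4)·(K/N)/(3/4) = (K/N). Setting this equal to 50/50 = 1 gives K = N.
Substituting into Q = 320: 5·N^(3/4)·(N)^(3/4) = 320.
Solving, N = 16 and K = 16.

N* = 16, K* = 16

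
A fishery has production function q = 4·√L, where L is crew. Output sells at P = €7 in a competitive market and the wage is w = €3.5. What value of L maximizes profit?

L* = 16

MP_L = (1/2)·4·L^(-1/2) = 2·L^(-1/2).
Profit maximization for a price taker requires P·MP_L = w: 7·2·L^(-1/2) = 3.5.
So L^(-1/2) = 0.25, which gives L = 16.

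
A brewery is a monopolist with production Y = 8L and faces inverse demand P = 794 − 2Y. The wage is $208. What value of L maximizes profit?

Marginal revenue from the inverse demand is MR = 794 − 4Y.
The marginal product is MP_L = 8.
A monopolist hires until marginal revenue product equals the wage: MR·MP_L = w.
(794 − 32L)·8 = 208, so L = 24.

L* = 24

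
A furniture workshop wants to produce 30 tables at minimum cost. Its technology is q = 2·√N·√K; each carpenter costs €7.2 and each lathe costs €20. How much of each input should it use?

Cost minimization requires the marginal rate of technical substitution to equal the input-price ratio: MP_N/MP_K = w/r.
Here MP_N/MP_K = (1/2)·(K/N)/(1/2) = (K/N). Setting this equal to 7.2/20 = 0.36 gives K = 0.36N.
Substituting into q = 30: 2·N^(1/2)·(0.36N)^(1/2) = 30.
Solving, N = 25 and K = 9.

N* = 25, K* = 9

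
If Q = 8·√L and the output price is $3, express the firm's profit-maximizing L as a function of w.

MP_L = (1/2)·8·L^(-1/2) = 4·L^(-1/2).
Setting P·MP_L = w: 12·L^(-1/2) = w.
Solving for L: L^(-1/2) = w/12, so L = (12/w)^(2).

L(w) = 144/w²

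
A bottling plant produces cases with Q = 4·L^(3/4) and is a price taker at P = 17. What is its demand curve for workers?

L(w) = 6765201/w^(4)

MP_L = (3/4)·4·L^(-1/4) = 3·L^(-1/4).
Setting P·MP_L = w: 51·L^(-1/4) = w.
Solving for L: L^(-1/4) = w/51, so L = (51/w)^(4).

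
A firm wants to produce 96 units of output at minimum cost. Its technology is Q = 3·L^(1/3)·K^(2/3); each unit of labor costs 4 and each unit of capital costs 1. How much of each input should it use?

L* = 8, K* = 64

Cost minimization requires the marginal rate of technical substitution to equal the input-price ratio: MP_L/MP_K = w/r.
Here MP_L/MP_K = (1/3)·(K/L)/(2/3) = 0.5·(K/L). Setting this equal to 4/1 = 4 gives K = 8L.
Substituting into Q = 96: 3·L^(1/3)·(8L)^(2/3) = 96.
Solving, L = 8 and K = 64.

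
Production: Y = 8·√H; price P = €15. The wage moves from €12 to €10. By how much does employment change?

From P·MP_H = w with MP_H = 4·H^(-1/2), the labor demand is H(w) = (60/w)^(2).
At w = 12: H = 25. At w = 10: H = 36.
ΔH = 36 − 25 = 11.

ΔH = 11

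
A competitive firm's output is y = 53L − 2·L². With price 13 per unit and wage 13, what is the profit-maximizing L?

The marginal product of L is MP_L = 53 − 4L.
A price-taking firm hires until the value of the marginal product equals the wage: P·MP_L = w, so 13·(53 − 4L) = 13.
Then 53 − 4L = 1, giving L = 13.

L* = 13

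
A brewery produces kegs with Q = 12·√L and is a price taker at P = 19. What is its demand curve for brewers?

L(w) = 12996/w²

MP_L = (1/2)·12·L^(-1/2) = 6·L^(-1/2).
Setting P·MP_L = w: 114·L^(-1/2) = w.
Solving for L: L^(-1/2) = w/114, so L = (114/w)^(2).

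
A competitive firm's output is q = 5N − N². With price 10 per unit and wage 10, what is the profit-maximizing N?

N* = 2

The marginal product of N is MP_N = 5 − 2N.
A price-taking firm hires until the value of the marginal product equals the wage: P·MP_N = w, so 10·(5 − 2N) = 10.
Then 5 − 2N = 1, giving N = 2.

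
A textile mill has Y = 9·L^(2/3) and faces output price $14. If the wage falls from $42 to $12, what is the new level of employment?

From P·MP_L = w with MP_L = 6·L^(-1/3), the labor demand is L(w) = (84/w)^(3).
At w = 42: L = 8. At w = 12: L = 343.

L* = 343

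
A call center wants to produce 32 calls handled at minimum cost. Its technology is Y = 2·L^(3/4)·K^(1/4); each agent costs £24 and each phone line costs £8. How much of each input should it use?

Cost minimization requires the marginal rate of technical substitution to equal the input-price ratio: MP_L/MP_K = w/r.
Here MP_L/MP_K = (3/4)·(K/L)/(1/4) = 3·(K/L). Setting this equal to 24/8 = 3 gives K = L.
Substituting into Y = 32: 2·L^(3/4)·(L)^(1/4) = 32.
Solving, L = 16 and K = 16.

L* = 16, K* = 16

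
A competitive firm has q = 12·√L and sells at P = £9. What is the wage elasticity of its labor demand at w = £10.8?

MP_L = (1/2)·12·L^(-1/2), so P·MP_L = w gives 54·L^(-1/2) = w.
Solving, L(w) = (54/w)^(2). This is a constant-elasticity form: L ∝ w^(−2), so ε = −2.

ε = -2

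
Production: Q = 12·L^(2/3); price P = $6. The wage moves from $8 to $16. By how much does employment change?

ΔL = -189

From P·MP_L = w with MP_L = 8·L^(-1/3), the labor demand is L(w) = (48/w)^(3).
At w = 8: L = 216. At w = 16: L = 27.
ΔL = 27 − 216 = -189.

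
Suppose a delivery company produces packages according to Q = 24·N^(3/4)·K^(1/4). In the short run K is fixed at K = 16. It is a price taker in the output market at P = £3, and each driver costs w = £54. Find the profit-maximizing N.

With K = 16, MP_N = (3/4)·24·N^(-1/4)·16^(1/4) = 36·N^(-1/4).
Profit maximization for a price taker requires P·MP_N = w: 3·36·N^(-1/4) = 54.
So N^(-1/4) = 0.5, which gives N = 16.

N* = 16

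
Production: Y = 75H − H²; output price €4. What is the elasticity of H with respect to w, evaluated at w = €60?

ε = -0.25

From P·MP_H = w with MP_H = 75 − 2H, labor demand is H(w) = (75 − w/4)/2.
dH/dw = −1/(8) = -0.125.
At w = 60, H = 30, so ε = (dH/dw)·(w/H) = (-0.125)·(60/30) = -0.25.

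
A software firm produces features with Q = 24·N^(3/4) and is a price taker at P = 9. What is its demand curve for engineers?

MP_N = (3/4)·24·N^(-1/4) = 18·N^(-1/4).
Setting P·MP_N = w: 162·N^(-1/4) = w.
Solving for N: N^(-1/4) = w/162, so N = (162/w)^(4).

N(w) = (162/w)^(4)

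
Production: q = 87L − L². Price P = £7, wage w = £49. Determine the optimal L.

L* = 40

The marginal product of L is MP_L = 87 − 2L.
A price-taking firm hires until the value of the marginal product equals the wage: P·MP_L = w, so 7·(87 − 2L) = 49.
Then 87 − 2L = 7, giving L = 40.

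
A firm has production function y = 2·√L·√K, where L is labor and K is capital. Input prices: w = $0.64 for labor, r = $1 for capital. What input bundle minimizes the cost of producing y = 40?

L* = 25, K* = 16

Cost minimization requires the marginal rate of technical substitution to equal the input-price ratio: MP_L/MP_K = w/r.
Here MP_L/MP_K = (1/2)·(K/L)/(1/2) = (K/L). Setting this equal to 0.64/1 = 0.64 gives K = 0.64L.
Substituting into y = 40: 2·L^(1/2)·(0.64L)^(1/2) = 40.
Solving, L = 25 and K = 16.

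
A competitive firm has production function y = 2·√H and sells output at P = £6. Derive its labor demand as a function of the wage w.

H(w) = 36/w²

MP_H = (1/2)·2·H^(-1/2) = H^(-1/2).
Setting P·MP_H = w: 6·H^(-1/2) = w.
Solving for H: H^(-1/2) = w/6, so H = (6/w)^(2).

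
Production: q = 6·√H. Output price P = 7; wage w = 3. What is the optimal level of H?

H* = 49

MP_H = (1/2)·6·H^(-1/2) = 3·H^(-1/2).
Profit maximization for a price taker requires P·MP_H = w: 7·3·H^(-1/2) = 3.
So H^(-1/2) = 1/7, which gives H = 49.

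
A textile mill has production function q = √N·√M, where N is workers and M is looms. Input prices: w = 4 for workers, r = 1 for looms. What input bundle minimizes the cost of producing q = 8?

N* = 4, M* = 16

Cost minimization requires the marginal rate of technical substitution to equal the input-price ratio: MP_N/MP_M = w/r.
Here MP_N/MP_M = (1/2)·(M/N)/(1/2) = (M/N). Setting this equal to 4/1 = 4 gives M = 4N.
Substituting into q = 8: N^(1/2)·(4N)^(1/2) = 8.
Solving, N = 4 and M = 16.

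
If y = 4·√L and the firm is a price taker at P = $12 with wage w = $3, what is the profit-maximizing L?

L* = 64

MP_L = (1/2)·4·L^(-1/2) = 2·L^(-1/2).
Profit maximization for a price taker requires P·MP_L = w: 12·2·L^(-1/2) = 3.
So L^(-1/2) = 0.125, which gives L = 64.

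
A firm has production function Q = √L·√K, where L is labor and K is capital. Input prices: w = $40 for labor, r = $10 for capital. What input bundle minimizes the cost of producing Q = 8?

L* = 4, K* = 16

Cost minimization requires the marginal rate of technical substitution to equal the input-price ratio: MP_L/MP_K = w/r.
Here MP_L/MP_K = (1/2)·(K/L)/(1/2) = (K/L). Setting this equal to 40/10 = 4 gives K = 4L.
Substituting into Q = 8: L^(1/2)·(4L)^(1/2) = 8.
Solving, L = 4 and K = 16.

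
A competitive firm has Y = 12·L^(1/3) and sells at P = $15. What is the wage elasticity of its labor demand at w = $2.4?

MP_L = (1/3)·12·L^(-2/3), so P·MP_L = w gives 60·L^(-2/3) = w.
Solving, L(w) = (60/w)^(3/2). This is a constant-elasticity form: L ∝ w^(−3/2), so ε = −3/2.

ε = -1.5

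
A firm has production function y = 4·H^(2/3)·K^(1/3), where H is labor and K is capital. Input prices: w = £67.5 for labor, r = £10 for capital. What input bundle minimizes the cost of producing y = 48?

H* = 8, K* = 27

Cost minimization requires the marginal rate of technical substitution to equal the input-price ratio: MP_H/MP_K = w/r.
Here MP_H/MP_K = (2/3)·(K/H)/(1/3) = 2·(K/H). Setting this equal to 67.5/10 = 6.75 gives K = 3.375H.
Substituting into y = 48: 4·H^(2/3)·(3.375H)^(1/3) = 48.
Solving, H = 8 and K = 27.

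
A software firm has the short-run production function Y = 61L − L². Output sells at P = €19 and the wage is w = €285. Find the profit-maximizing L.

L* = 23

The marginal product of L is MP_L = 61 − 2L.
A price-taking firm hires until the value of the marginal product equals the wage: P·MP_L = w, so 19·(61 − 2L) = 285.
Then 61 − 2L = 15, giving L = 23.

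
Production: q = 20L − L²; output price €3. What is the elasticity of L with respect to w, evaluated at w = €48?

From P·MP_L = w with MP_L = 20 − 2L, labor demand is L(w) = (20 − w/3)/2.
dL/dw = −1/(6) = -1/6.
At w = 48, L = 2, so ε = (dL/dw)·(w/L) = (-1/6)·(48/2) = -4.

ε = -4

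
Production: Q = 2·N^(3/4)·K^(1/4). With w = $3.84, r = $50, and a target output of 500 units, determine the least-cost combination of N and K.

N* = 625, K* = 16

Cost minimization requires the marginal rate of technical substitution to equal the input-price ratio: MP_N/MP_K = w/r.
Here MP_N/MP_K = (3/4)·(K/N)/(1/4) = 3·(K/N). Setting this equal to 3.84/50 = 0.0768 gives K = 0.0256N.
Substituting into Q = 500: 2·N^(3/4)·(0.0256N)^(1/4) = 500.
Solving, N = 625 and K = 16.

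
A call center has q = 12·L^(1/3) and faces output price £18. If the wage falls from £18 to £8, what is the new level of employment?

L* = 27

From P·MP_L = w with MP_L = 4·L^(-2/3), the labor demand is L(w) = (72/w)^(3/2).
At w = 18: L = 8. At w = 8: L = 27.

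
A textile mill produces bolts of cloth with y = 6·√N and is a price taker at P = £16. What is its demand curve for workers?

N(w) = 2304/w²

MP_N = (1/2)·6·N^(-1/2) = 3·N^(-1/2).
Setting P·MP_N = w: 48·N^(-1/2) = w.
Solving for N: N^(-1/2) = w/48, so N = (48/w)^(2).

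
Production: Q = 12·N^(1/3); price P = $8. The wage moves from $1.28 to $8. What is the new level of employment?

N* = 8

From P·MP_N = w with MP_N = 4·N^(-2/3), the labor demand is N(w) = (32/w)^(3/2).
At w = 1.28: N = 125. At w = 8: N = 8.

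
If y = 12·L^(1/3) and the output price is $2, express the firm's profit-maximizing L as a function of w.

L(w) = (8/w)^(3/2)

MP_L = (1/3)·12·L^(-2/3) = 4·L^(-2/3).
Setting P·MP_L = w: 8·L^(-2/3) = w.
Solving for L: L^(-2/3) = w/8, so L = (8/w)^(3/2).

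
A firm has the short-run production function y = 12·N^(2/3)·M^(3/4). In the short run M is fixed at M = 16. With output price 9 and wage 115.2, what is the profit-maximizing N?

With M = 16, MP_N = (2/3)·12·N^(-1/3)·16^(3/4) = 64·N^(-1/3).
Profit maximization for a price taker requires P·MP_N = w: 9·64·N^(-1/3) = 115.2.
So N^(-1/3) = 0.2, which gives N = 125.

N* = 125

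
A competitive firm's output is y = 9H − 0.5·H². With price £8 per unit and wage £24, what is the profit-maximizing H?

The marginal product of H is MP_H = 9 − H.
A price-taking firm hires until the value of the marginal product equals the wage: P·MP_H = w, so 8·(9 − H) = 24.
Then 9 − H = 3, giving H = 6.

H* = 6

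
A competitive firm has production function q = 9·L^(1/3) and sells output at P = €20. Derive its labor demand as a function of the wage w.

MP_L = (1/3)·9·L^(-2/3) = 3·L^(-2/3).
Setting P·MP_L = w: 60·L^(-2/3) = w.
Solving for L: L^(-2/3) = w/60, so L = (60/w)^(3/2).

L(w) = (60/w)^(3/2)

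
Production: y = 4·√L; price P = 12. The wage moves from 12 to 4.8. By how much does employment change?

ΔL = 21

From P·MP_L = w with MP_L = 2·L^(-1/2), the labor demand is L(w) = (24/w)^(2).
At w = 12: L = 4. At w = 4.8: L = 25.
ΔL = 25 − 4 = 21.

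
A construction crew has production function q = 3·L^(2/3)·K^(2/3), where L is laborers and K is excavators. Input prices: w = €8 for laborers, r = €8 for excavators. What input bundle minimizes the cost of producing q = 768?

L* = 64, K* = 64

Cost minimization requires the marginal rate of technical substitution to equal the input-price ratio: MP_L/MP_K = w/r.
Here MP_L/MP_K = (2/3)·(K/L)/(2/3) = (K/L). Setting this equal to 8/8 = 1 gives K = L.
Substituting into q = 768: 3·L^(2/3)·(L)^(2/3) = 768.
Solving, L = 64 and K = 64.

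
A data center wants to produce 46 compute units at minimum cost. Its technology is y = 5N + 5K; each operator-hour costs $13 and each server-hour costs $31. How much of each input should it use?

N* = 9.2, K* = 0

The inputs are perfect substitutes, so the firm uses whichever has the lower cost per unit of output.
Cost per unit of output via N is w/5 = 2.6; via K it is r/5 = 6.2. N is cheaper.
Producing y = 46 with N alone: N = 9.2, K = 0.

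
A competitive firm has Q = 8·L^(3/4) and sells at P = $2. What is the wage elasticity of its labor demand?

ε = -4

MP_L = (3/4)·8·L^(-1/4), so P·MP_L = w gives 12·L^(-1/4) = w.
Solving, L(w) = (12/w)^(4). This is a constant-elasticity form: L ∝ w^(−4), so ε = −4.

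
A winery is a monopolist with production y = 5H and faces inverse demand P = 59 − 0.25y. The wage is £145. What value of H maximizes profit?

H* = 12

Marginal revenue from the inverse demand is MR = 59 − 0.5y.
The marginal product is MP_H = 5.
A monopolist hires until marginal revenue product equals the wage: MR·MP_H = w.
(59 − 2.5H)·5 = 145, so H = 12.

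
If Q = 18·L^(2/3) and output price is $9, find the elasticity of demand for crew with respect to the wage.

ε = -3

MP_L = (2/3)·18·L^(-1/3), so P·MP_L = w gives 108·L^(-1/3) = w.
Solving, L(w) = (108/w)^(3). This is a constant-elasticity form: L ∝ w^(−3), so ε = −3.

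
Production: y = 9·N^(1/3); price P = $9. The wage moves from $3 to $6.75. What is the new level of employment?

From P·MP_N = w with MP_N = 3·N^(-2/3), the labor demand is N(w) = (27/w)^(3/2).
At w = 3: N = 27. At w = 6.75: N = 8.

N* = 8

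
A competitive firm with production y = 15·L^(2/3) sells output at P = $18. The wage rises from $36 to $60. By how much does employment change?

ΔL = -98

From P·MP_L = w with MP_L = 10·L^(-1/3), the labor demand is L(w) = (180/w)^(3).
At w = 36: L = 125. At w = 60: L = 27.
ΔL = 27 − 125 = -98.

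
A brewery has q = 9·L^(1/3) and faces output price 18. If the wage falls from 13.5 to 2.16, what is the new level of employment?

From P·MP_L = w with MP_L = 3·L^(-2/3), the labor demand is L(w) = (54/w)^(3/2).
At w = 13.5: L = 8. At w = 2.16: L = 125.

L* = 125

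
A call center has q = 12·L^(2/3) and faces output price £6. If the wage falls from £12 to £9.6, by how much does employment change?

From P·MP_L = w with MP_L = 8·L^(-1/3), the labor demand is L(w) = (48/w)^(3).
At w = 12: L = 64. At w = 9.6: L = 125.
ΔL = 125 − 64 = 61.

ΔL = 61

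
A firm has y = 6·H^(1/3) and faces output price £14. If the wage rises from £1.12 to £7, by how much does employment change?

ΔH = -117

From P·MP_H = w with MP_H = 2·H^(-2/3), the labor demand is H(w) = (28/w)^(3/2).
At w = 1.12: H = 125. At w = 7: H = 8.
ΔH = 8 − 125 = -117.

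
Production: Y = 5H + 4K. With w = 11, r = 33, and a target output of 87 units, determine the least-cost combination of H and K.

H* = 17.4, K* = 0

The inputs are perfect substitutes, so the firm uses whichever has the lower cost per unit of output.
Cost per unit of output via H is w/5 = 2.2; via K it is r/4 = 8.25. H is cheaper.
Producing Y = 87 with H alone: H = 17.4, K = 0.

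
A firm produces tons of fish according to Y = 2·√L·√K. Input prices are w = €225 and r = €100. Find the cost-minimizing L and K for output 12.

L* = 4, K* = 9

Cost minimization requires the marginal rate of technical substitution to equal the input-price ratio: MP_L/MP_K = w/r.
Here MP_L/MP_K = (1/2)·(K/L)/(1/2) = (K/L). Setting this equal to 225/100 = 2.25 gives K = 2.25L.
Substituting into Y = 12: 2·L^(1/2)·(2.25L)^(1/2) = 12.
Solving, L = 4 and K = 9.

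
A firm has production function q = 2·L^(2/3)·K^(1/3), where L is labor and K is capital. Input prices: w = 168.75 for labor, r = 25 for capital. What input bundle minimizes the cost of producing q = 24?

Cost minimization requires the marginal rate of technical substitution to equal the input-price ratio: MP_L/MP_K = w/r.
Here MP_L/MP_K = (2/3)·(K/L)/(1/3) = 2·(K/L). Setting this equal to 168.75/25 = 6.75 gives K = 3.375L.
Substituting into q = 24: 2·L^(2/3)·(3.375L)^(1/3) = 24.
Solving, L = 8 and K = 27.

L* = 8, K* = 27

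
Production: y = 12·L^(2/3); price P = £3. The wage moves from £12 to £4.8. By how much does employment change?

ΔL = 117

From P·MP_L = w with MP_L = 8·L^(-1/3), the labor demand is L(w) = (24/w)^(3).
At w = 12: L = 8. At w = 4.8: L = 125.
ΔL = 125 − 8 = 117.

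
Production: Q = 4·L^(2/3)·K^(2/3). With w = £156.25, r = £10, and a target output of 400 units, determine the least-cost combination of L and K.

L* = 8, K* = 125

Cost minimization requires the marginal rate of technical substitution to equal the input-price ratio: MP_L/MP_K = w/r.
Here MP_L/MP_K = (2/3)·(K/L)/(2/3) = (K/L). Setting this equal to 156.25/10 = 15.625 gives K = 15.625L.
Substituting into Q = 400: 4·L^(2/3)·(15.625L)^(2/3) = 400.
Solving, L = 8 and K = 125.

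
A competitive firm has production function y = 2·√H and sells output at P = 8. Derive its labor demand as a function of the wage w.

MP_H = (1/2)·2·H^(-1/2) = H^(-1/2).
Setting P·MP_H = w: 8·H^(-1/2) = w.
Solving for H: H^(-1/2) = w/8, so H = (8/w)^(2).

H(w) = 64/w²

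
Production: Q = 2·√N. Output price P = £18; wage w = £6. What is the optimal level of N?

MP_N = (1/2)·2·N^(-1/2) = N^(-1/2).
Profit maximization for a price taker requires P·MP_N = w: 18·N^(-1/2) = 6.
So N^(-1/2) = 1/3, which gives N = 9.

N* = 9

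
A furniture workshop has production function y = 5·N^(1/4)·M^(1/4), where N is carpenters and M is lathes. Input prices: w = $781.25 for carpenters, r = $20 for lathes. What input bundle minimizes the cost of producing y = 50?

N* = 16, M* = 625

Cost minimization requires the marginal rate of technical substitution to equal the input-price ratio: MP_N/MP_M = w/r.
Here MP_N/MP_M = (1/4)·(M/N)/(1/4) = (M/N). Setting this equal to 781.25/20 = 39.0625 gives M = 39.0625N.
Substituting into y = 50: 5·N^(1/4)·(39.0625N)^(1/4) = 50.
Solving, N = 16 and M = 625.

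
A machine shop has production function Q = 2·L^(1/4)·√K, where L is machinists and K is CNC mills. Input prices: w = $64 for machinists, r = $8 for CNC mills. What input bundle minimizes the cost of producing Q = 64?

Cost minimization requires the marginal rate of technical substitution to equal the input-price ratio: MP_L/MP_K = w/r.
Here MP_L/MP_K = (1/4)·(K/L)/(1/2) = 0.5·(K/L). Setting this equal to 64/8 = 8 gives K = 16L.
Substituting into Q = 64: 2·L^(1/4)·(16L)^(1/2) = 64.
Solving, L = 16 and K = 256.

L* = 16, K* = 256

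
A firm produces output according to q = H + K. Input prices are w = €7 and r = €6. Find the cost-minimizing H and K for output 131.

H* = 0, K* = 131

The inputs are perfect substitutes, so the firm uses whichever has the lower cost per unit of output.
Cost per unit of output via H is 7; via K it is 6. K is cheaper.
Producing q = 131 with K alone: H = 0, K = 131.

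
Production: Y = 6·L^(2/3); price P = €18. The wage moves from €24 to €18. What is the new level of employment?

L* = 64

From P·MP_L = w with MP_L = 4·L^(-1/3), the labor demand is L(w) = (72/w)^(3).
At w = 24: L = 27. At w = 18: L = 64.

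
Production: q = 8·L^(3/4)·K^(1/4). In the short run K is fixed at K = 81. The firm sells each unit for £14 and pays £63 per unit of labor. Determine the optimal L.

With K = 81, MP_L = (3/4)·8·L^(-1/4)·81^(1/4) = 18·L^(-1/4).
Profit maximization for a price taker requires P·MP_L = w: 14·18·L^(-1/4) = 63.
So L^(-1/4) = 0.25, which gives L = 256.

L* = 256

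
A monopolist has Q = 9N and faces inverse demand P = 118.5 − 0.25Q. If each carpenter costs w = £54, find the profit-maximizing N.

N* = 25

Marginal revenue from the inverse demand is MR = 118.5 − 0.5Q.
The marginal product is MP_N = 9.
A monopolist hires until marginal revenue product equals the wage: MR·MP_N = w.
(118.5 − 4.5N)·9 = 54, so N = 25.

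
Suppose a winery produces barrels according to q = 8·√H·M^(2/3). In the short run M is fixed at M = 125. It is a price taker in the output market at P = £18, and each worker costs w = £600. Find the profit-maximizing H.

With M = 125, MP_H = (1/2)·8·H^(-1/2)·125^(2/3) = 100·H^(-1/2).
Profit maximization for a price taker requires P·MP_H = w: 18·100·H^(-1/2) = 600.
So H^(-1/2) = 1/3, which gives H = 9.

H* = 9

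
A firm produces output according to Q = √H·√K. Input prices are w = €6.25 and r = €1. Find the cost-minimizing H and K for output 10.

Cost minimization requires the marginal rate of technical substitution to equal the input-price ratio: MP_H/MP_K = w/r.
Here MP_H/MP_K = (1/2)·(K/H)/(1/2) = (K/H). Setting this equal to 6.25/1 = 6.25 gives K = 6.25H.
Substituting into Q = 10: H^(1/2)·(6.25H)^(1/2) = 10.
Solving, H = 4 and K = 25.

H* = 4, K* = 25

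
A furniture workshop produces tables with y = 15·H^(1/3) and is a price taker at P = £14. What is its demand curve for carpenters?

H(w) = (70/w)^(3/2)

MP_H = (1/3)·15·H^(-2/3) = 5·H^(-2/3).
Setting P·MP_H = w: 70·H^(-2/3) = w.
Solving for H: H^(-2/3) = w/70, so H = (70/w)^(3/2).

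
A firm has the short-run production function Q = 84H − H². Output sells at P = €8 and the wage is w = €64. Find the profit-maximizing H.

H* = 38

The marginal product of H is MP_H = 84 − 2H.
A price-taking firm hires until the value of the marginal product equals the wage: P·MP_H = w, so 8·(84 − 2H) = 64.
Then 84 − 2H = 8, giving H = 38.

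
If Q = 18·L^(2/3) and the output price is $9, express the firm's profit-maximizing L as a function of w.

MP_L = (2/3)·18·L^(-1/3) = 12·L^(-1/3).
Setting P·MP_L = w: 108·L^(-1/3) = w.
Solving for L: L^(-1/3) = w/108, so L = (108/w)^(3).

L(w) = 1259712/w³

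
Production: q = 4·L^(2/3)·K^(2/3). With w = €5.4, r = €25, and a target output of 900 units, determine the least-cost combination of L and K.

Cost minimization requires the marginal rate of technical substitution to equal the input-price ratio: MP_L/MP_K = w/r.
Here MP_L/MP_K = (2/3)·(K/L)/(2/3) = (K/L). Setting this equal to 5.4/25 = 0.216 gives K = 0.216L.
Substituting into q = 900: 4·L^(2/3)·(0.216L)^(2/3) = 900.
Solving, L = 125 and K = 27.

L* = 125, K* = 27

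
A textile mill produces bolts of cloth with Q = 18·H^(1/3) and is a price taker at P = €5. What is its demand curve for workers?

MP_H = (1/3)·18·H^(-2/3) = 6·H^(-2/3).
Setting P·MP_H = w: 30·H^(-2/3) = w.
Solving for H: H^(-2/3) = w/30, so H = (30/w)^(3/2).

H(w) = (30/w)^(3/2)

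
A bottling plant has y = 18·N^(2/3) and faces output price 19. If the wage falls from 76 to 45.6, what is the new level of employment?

N* = 125

From P·MP_N = w with MP_N = 12·N^(-1/3), the labor demand is N(w) = (228/w)^(3).
At w = 76: N = 27. At w = 45.6: N = 125.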